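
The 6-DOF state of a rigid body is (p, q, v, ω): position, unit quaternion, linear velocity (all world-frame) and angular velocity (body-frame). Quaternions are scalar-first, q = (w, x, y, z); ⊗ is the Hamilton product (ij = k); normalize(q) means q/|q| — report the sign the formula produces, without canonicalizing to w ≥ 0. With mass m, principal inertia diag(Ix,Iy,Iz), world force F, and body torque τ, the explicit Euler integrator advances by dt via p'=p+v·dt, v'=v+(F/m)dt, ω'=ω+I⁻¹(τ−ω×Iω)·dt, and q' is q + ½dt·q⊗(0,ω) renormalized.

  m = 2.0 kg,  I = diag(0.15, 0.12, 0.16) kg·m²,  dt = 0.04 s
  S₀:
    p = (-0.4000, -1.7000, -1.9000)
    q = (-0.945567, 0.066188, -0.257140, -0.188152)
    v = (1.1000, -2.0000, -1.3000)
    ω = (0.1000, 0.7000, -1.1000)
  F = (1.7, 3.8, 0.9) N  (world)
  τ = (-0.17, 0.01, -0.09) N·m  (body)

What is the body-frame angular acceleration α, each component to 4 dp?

precession coupling ω×(Iω) = (-0.0308, 0.0011, -0.0021)
(τ − ω×Iω)/I = (-0.9280, 0.0742, -0.5494)

α = (-0.9280, 0.0742, -0.5494)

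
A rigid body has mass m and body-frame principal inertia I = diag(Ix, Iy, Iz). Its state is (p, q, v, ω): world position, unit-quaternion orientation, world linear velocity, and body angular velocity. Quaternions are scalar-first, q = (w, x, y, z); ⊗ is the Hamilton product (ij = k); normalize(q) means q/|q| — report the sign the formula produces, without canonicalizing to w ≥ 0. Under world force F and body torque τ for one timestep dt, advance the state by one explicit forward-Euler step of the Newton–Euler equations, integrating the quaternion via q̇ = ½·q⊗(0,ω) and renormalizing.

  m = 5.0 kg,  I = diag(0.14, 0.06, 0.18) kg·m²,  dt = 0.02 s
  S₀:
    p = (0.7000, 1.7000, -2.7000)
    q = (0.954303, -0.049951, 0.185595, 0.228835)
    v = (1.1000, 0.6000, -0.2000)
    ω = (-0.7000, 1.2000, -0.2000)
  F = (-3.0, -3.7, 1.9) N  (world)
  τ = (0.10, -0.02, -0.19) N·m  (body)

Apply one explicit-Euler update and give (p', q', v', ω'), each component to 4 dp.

p' = (0.7220, 1.7120, -2.7040)
q' = (0.9521, -0.0597, 0.1953, 0.2276)
v' = (1.0880, 0.5852, -0.1924)
ω' = (-0.6816, 1.1952, -0.2286)

p + v·dt = (0.7220, 1.7120, -2.7040)
v' = v + a·dt = (1.0880, 0.5852, -0.1924)
precession coupling ω×(Iω) = (-0.0288, -0.0056, 0.0672)
α = I⁻¹(τ − ω×Iω) = (0.9200, -0.2400, -1.4289)
ω' = ω + α·dt = (-0.6816, 1.1952, -0.2286)
q⊗(0,ω) = (-0.2119127, -0.9797331, 0.9749889, -0.1208853)
q + ½dt·q⊗(0,ω), renormalized = (0.9521, -0.0597, 0.1953, 0.2276)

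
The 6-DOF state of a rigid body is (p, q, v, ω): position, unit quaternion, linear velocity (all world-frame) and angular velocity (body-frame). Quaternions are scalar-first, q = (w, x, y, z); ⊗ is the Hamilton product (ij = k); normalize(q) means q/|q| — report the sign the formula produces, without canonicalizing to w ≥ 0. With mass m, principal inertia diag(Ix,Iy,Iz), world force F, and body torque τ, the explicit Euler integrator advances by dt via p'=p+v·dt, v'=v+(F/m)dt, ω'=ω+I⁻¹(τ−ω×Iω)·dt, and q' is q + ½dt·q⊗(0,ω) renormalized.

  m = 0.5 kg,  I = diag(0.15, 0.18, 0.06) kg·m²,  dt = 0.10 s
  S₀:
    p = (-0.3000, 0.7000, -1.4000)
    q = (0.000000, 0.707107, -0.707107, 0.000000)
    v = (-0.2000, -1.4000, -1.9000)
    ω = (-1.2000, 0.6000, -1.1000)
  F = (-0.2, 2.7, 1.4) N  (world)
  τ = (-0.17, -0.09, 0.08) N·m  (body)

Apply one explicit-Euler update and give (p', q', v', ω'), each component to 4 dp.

a = F/m = (-0.4000, 5.4000, 2.8000)
p' = p + v·dt = (-0.3200, 0.5600, -1.5900)
v + (F/m)dt = (-0.2400, -0.8600, -1.6200)
ω×(Iω) gyroscopic = (0.0792, 0.1188, -0.0216)
(τ − ω×Iω)/I = (-1.6613, -1.1600, 1.6933)
new body rate ω' = (-1.3661, 0.4840, -0.9307)
Hamilton product q⊗(0,ω) = (1.2727926, 0.7778177, 0.7778177, -0.4242642)
q + ½dt·q⊗(0,ω), renormalized = (0.0634, 0.7432, -0.6657, -0.0211)

p' = (-0.3200, 0.5600, -1.5900)
q' = (0.0634, 0.7432, -0.6657, -0.0211)
v' = (-0.2400, -0.8600, -1.6200)
ω' = (-1.3661, 0.4840, -0.9307)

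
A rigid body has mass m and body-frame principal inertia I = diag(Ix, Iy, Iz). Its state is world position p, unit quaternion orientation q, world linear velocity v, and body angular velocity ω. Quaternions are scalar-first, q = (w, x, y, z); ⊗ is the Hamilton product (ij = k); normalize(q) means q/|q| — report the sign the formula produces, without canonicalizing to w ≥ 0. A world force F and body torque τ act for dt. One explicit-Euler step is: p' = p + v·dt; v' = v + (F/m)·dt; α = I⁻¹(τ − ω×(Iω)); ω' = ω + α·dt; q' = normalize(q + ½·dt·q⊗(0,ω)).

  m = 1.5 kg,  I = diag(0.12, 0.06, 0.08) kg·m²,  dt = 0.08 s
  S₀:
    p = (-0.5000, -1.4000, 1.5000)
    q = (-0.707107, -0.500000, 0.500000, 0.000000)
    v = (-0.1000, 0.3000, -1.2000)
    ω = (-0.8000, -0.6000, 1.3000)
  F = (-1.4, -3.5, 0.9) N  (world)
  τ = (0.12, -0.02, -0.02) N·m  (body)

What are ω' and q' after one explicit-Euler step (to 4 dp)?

ω' = (-0.7096, -0.5712, 1.3088)
q' = (-0.7096, -0.4504, 0.5418, -0.0088)

gyro term ω×Iω = (-0.0156, -0.0416, -0.0288)
(τ − ω×Iω)/I = (1.1300, 0.3600, 0.1100)
ω' = ω + α·dt = (-0.7096, -0.5712, 1.3088)
q⊗(0,ω) = (-0.1000000, 1.2156856, 1.0742642, -0.2192391)
q + ½dt·q⊗(0,ω), renormalized = (-0.7096, -0.4504, 0.5418, -0.0088)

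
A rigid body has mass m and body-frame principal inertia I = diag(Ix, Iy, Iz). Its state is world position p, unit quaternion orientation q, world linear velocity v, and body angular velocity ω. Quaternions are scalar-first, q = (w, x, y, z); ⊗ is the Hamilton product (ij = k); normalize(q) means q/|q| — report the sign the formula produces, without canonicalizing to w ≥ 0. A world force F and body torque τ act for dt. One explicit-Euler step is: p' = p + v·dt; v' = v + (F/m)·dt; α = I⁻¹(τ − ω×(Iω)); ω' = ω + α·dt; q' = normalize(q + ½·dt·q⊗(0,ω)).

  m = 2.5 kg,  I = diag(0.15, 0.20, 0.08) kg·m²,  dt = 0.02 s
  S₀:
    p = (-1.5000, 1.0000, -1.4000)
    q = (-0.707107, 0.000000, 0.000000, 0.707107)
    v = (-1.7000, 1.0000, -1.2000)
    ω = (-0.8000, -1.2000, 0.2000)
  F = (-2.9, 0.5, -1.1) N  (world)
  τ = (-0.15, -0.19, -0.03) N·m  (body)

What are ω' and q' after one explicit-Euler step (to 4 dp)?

gyro term ω×Iω = (0.0288, -0.0112, 0.0480)
angular accel α = (-1.1920, -0.8940, -0.9750)
ω + α·dt = (-0.8238, -1.2179, 0.1805)
q⊗(0,ω) = (-0.1414214, 1.4142140, 0.2828428, -0.1414214)
q' = normalize(q + ½dt·q⊗(0,ω)) = (-0.7084, 0.0141, 0.0028, 0.7056)

ω' = (-0.8238, -1.2179, 0.1805)
q' = (-0.7084, 0.0141, 0.0028, 0.7056)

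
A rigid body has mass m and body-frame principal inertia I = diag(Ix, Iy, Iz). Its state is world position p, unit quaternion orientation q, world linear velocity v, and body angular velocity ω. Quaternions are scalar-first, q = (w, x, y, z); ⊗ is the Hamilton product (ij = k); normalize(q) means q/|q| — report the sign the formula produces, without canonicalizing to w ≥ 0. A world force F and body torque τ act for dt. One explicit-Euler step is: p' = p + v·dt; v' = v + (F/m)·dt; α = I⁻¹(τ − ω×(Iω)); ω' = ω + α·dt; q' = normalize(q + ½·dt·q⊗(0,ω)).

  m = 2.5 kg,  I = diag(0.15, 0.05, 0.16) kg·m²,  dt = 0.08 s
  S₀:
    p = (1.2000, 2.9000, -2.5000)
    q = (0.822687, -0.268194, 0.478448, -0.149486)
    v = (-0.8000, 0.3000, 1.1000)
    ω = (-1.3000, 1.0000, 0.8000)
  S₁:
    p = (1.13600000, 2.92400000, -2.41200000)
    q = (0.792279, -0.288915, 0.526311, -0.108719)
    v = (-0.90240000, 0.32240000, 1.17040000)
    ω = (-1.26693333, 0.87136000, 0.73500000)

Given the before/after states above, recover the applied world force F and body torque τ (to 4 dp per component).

velocity change Δv = (-0.10240000, 0.02240000, 0.07040000)
m·(v₁−v₀)/dt = (-3.2000, 0.7000, 2.2000)
Δω = ω₁−ω₀ = (0.03306667, -0.12864000, -0.06500000)
gyro term ω₀×Iω₀ = (0.0880, 0.0104, 0.1300)
τ = I·(Δω/dt) + ω₀×(Iω₀) = (0.1500, -0.0700, 0.0000)

F = (-3.2000, 0.7000, 2.2000)
τ = (0.1500, -0.0700, 0.0000)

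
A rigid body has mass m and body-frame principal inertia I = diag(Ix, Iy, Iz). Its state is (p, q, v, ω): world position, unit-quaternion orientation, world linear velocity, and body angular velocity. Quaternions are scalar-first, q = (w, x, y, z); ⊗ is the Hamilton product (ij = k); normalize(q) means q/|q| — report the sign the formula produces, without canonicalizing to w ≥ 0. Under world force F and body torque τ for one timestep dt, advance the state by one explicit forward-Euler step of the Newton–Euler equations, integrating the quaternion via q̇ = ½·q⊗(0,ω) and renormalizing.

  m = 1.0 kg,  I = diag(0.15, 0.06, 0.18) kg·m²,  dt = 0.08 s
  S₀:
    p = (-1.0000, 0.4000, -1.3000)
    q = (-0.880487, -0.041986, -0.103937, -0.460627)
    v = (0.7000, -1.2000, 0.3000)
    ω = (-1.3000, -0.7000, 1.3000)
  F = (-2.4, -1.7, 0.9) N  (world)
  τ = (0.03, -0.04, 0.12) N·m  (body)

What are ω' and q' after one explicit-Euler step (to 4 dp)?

ω' = (-1.2258, -0.8209, 1.3897)
q' = (-0.8590, -0.0145, -0.0530, -0.5091)

precession coupling ω×(Iω) = (-0.1092, 0.0507, -0.0819)
α = I⁻¹(τ − ω×Iω) = (0.9280, -1.5117, 1.1217)
ω + α·dt = (-1.2258, -0.8209, 1.3897)
Hamilton product q⊗(0,ω) = (0.4714774, 0.6870761, 1.2697378, -1.2503610)
q' = normalize(q + ½dt·q⊗(0,ω)) = (-0.8590, -0.0145, -0.0530, -0.5091)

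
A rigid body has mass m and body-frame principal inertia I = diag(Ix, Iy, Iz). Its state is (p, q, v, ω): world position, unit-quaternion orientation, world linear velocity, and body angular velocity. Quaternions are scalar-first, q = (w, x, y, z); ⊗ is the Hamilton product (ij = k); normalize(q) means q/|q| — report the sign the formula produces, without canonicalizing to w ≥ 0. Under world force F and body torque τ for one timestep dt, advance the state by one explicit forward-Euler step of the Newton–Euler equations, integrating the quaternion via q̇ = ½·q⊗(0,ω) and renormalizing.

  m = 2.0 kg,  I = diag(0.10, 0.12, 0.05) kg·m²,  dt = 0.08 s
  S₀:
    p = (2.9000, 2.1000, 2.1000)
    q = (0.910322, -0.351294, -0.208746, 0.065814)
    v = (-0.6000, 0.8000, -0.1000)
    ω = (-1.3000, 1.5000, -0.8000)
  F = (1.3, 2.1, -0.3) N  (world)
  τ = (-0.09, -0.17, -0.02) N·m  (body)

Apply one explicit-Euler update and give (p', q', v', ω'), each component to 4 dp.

p' = (2.8520, 2.1640, 2.0920)
q' = (0.9034, -0.3945, -0.1682, 0.0047)
v' = (-0.5480, 0.8840, -0.1120)
ω' = (-1.4392, 1.3520, -0.7696)

a = F/m = (0.6500, 1.0500, -0.1500)
p' = p + v·dt = (2.8520, 2.1640, 2.0920)
v' = v + a·dt = (-0.5480, 0.8840, -0.1120)
α = I⁻¹(τ − ω×Iω) = (-1.7400, -1.8500, 0.3800)
ω' = ω + α·dt = (-1.4392, 1.3520, -0.7696)
2q̇ = q⊗(0,ω) = (-0.0909120, -1.1151428, 0.9988896, -1.5265684)
q' = normalize(q + ½dt·q⊗(0,ω)) = (0.9034, -0.3945, -0.1682, 0.0047)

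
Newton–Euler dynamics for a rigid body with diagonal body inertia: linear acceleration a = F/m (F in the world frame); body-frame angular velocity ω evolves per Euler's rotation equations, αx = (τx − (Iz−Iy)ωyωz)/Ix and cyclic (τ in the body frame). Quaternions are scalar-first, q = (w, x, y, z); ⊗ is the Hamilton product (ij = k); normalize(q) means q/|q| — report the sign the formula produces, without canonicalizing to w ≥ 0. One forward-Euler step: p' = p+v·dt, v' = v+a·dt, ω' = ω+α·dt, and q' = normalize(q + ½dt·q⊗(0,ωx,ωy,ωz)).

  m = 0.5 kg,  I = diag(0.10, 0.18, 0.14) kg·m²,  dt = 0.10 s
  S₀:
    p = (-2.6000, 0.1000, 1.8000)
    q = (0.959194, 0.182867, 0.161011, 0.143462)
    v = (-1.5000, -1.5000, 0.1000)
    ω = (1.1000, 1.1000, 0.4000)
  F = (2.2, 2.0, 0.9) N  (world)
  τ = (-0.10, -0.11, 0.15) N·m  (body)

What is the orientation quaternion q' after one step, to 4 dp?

q' = (0.9344, 0.2302, 0.2173, 0.1633)

2q̇ = q⊗(0,ω) = (-0.4356506, 0.9617096, 1.1397748, 0.4077192)
q + ½dt·q⊗(0,ω), renormalized = (0.9344, 0.2302, 0.2173, 0.1633)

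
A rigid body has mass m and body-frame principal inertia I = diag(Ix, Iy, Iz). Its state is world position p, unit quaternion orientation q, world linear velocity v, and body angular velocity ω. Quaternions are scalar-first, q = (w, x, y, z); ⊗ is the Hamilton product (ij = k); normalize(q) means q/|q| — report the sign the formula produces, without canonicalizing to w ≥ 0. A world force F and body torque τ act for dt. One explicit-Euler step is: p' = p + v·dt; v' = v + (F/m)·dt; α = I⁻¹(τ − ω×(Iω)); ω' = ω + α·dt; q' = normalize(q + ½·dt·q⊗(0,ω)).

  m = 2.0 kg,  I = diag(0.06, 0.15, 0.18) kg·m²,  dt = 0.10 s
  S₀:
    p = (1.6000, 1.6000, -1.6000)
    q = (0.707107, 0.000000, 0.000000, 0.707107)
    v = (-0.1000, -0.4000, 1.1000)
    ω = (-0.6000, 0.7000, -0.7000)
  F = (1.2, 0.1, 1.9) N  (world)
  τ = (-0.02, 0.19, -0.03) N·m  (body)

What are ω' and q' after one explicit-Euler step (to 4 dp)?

ω' = (-0.6088, 0.8603, -0.6957)
q' = (0.7306, -0.0459, 0.0035, 0.6812)

angular accel α = (-0.0883, 1.6027, 0.0433)
ω' = ω + α·dt = (-0.6088, 0.8603, -0.6957)
Hamilton product q⊗(0,ω) = (0.4949749, -0.9192391, 0.0707107, -0.4949749)
q' = normalize(q + ½dt·q⊗(0,ω)) = (0.7306, -0.0459, 0.0035, 0.6812)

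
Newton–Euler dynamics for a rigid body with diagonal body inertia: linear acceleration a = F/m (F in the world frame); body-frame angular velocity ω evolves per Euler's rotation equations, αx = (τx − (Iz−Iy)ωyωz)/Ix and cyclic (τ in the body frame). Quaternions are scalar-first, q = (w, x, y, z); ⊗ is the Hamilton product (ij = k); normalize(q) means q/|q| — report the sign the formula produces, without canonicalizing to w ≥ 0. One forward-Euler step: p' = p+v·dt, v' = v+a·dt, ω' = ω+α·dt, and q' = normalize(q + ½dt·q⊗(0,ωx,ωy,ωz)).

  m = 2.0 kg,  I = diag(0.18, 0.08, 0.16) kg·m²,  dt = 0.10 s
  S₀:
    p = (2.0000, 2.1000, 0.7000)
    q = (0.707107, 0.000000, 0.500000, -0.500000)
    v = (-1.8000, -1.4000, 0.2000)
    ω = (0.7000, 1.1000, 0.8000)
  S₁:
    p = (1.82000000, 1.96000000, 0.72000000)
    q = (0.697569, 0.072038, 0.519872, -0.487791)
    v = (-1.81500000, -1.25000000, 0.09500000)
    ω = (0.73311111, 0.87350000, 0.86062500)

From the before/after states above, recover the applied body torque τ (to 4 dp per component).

τ = (0.1300, -0.1700, 0.0200)

Δω = ω₁−ω₀ = (0.03311111, -0.22650000, 0.06062500)
applied torque τ = (0.1300, -0.1700, 0.0200)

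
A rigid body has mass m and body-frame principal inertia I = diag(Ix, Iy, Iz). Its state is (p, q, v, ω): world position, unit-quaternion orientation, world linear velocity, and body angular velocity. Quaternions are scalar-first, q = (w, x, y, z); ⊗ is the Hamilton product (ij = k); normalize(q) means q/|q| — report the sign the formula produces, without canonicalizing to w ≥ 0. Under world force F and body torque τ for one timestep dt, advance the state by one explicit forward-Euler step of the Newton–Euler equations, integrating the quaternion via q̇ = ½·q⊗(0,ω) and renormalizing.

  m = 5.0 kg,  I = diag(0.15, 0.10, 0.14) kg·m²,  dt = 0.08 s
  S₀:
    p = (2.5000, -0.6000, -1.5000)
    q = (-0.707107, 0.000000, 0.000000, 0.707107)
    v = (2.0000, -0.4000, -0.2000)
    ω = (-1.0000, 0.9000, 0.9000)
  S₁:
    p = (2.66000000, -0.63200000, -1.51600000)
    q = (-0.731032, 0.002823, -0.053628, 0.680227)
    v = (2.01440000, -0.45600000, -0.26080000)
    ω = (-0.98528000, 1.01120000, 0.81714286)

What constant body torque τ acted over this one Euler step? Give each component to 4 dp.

τ = (0.0600, 0.1300, -0.1000)

ω₁ − ω₀ = (0.01472000, 0.11120000, -0.08285714)
τ = I·(Δω/dt) + ω₀×(Iω₀) = (0.0600, 0.1300, -0.1000)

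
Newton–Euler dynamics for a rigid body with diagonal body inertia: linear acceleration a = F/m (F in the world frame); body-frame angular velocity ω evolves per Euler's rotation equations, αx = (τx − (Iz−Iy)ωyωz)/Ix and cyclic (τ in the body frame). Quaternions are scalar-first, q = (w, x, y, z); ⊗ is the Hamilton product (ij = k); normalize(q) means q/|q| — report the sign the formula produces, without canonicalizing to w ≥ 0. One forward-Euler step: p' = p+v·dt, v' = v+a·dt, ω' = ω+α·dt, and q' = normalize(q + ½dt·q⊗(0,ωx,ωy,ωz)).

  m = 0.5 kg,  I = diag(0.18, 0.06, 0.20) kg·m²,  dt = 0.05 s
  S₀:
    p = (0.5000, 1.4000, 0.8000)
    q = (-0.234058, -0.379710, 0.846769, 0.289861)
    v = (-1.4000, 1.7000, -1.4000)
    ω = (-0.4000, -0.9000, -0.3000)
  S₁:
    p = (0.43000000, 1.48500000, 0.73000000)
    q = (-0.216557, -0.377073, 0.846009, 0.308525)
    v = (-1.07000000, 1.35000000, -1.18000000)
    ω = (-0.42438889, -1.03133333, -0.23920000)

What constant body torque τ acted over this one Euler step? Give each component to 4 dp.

rate change Δω = (-0.02438889, -0.13133333, 0.06080000)
precession coupling = (0.0378, -0.0024, -0.0432)
I·α + gyro = (-0.0500, -0.1600, 0.2000)

τ = (-0.0500, -0.1600, 0.2000)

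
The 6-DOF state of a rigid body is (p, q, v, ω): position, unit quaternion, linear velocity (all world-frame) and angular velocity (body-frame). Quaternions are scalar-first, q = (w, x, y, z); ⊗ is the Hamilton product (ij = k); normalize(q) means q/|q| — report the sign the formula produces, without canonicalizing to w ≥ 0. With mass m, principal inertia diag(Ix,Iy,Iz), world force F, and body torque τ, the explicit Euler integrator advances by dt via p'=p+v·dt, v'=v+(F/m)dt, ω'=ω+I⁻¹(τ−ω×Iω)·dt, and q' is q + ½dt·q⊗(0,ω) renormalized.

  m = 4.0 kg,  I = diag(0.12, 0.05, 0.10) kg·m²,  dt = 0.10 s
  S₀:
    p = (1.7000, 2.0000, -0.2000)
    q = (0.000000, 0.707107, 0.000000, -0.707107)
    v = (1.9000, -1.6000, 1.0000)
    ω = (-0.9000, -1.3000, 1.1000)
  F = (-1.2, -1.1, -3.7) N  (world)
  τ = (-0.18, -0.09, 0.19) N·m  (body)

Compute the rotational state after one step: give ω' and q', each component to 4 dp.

ω' = (-0.9904, -1.4404, 1.3719)
q' = (0.0704, 0.6581, -0.0070, -0.7496)

angular accel α = (-0.9042, -1.4040, 2.7190)
ω' = ω + α·dt = (-0.9904, -1.4404, 1.3719)
Hamilton product q⊗(0,ω) = (1.4142140, -0.9192391, -0.1414214, -0.9192391)
q + ½dt·q⊗(0,ω), renormalized = (0.0704, 0.6581, -0.0070, -0.7496)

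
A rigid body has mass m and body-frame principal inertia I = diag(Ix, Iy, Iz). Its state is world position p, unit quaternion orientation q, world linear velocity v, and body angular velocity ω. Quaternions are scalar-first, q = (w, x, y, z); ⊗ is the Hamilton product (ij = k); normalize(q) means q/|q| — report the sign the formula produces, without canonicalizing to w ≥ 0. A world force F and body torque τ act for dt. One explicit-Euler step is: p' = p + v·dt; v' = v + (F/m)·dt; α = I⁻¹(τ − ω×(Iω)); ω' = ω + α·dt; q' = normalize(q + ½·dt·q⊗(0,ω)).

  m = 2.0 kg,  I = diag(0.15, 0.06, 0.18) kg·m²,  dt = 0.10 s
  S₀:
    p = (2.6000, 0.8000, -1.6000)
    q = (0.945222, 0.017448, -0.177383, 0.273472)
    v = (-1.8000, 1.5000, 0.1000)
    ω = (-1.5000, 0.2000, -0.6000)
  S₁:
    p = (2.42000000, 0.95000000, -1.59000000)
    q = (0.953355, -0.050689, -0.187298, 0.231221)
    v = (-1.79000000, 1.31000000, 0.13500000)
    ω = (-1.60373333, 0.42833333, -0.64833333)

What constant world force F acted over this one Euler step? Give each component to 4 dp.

Δv = v₁−v₀ = (0.01000000, -0.19000000, 0.03500000)
F = m·Δv/dt = (0.2000, -3.8000, 0.7000)

F = (0.2000, -3.8000, 0.7000)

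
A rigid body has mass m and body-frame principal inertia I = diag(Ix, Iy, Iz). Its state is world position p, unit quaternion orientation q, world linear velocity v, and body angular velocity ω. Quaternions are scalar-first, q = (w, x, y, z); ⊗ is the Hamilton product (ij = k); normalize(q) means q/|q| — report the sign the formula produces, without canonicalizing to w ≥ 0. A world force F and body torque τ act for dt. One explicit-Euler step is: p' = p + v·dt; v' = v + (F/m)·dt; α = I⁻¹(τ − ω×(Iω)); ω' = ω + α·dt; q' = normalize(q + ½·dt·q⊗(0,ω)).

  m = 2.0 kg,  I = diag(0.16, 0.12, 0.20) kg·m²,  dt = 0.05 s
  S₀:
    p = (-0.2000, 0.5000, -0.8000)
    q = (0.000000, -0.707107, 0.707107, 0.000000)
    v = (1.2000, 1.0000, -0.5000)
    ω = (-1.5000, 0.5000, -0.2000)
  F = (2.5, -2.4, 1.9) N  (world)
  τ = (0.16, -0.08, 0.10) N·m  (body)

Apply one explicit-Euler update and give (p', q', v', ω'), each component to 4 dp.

p' = (-0.1400, 0.5500, -0.8250)
q' = (-0.0353, -0.7101, 0.7030, 0.0177)
v' = (1.2625, 0.9400, -0.4525)
ω' = (-1.4475, 0.4717, -0.1825)

a = F/m = (1.2500, -1.2000, 0.9500)
p' = p + v·dt = (-0.1400, 0.5500, -0.8250)
v' = v + a·dt = (1.2625, 0.9400, -0.4525)
ω×(Iω) gyroscopic = (-0.0080, -0.0120, 0.0300)
α = I⁻¹(τ − ω×Iω) = (1.0500, -0.5667, 0.3500)
ω + α·dt = (-1.4475, 0.4717, -0.1825)
Hamilton product q⊗(0,ω) = (-1.4142140, -0.1414214, -0.1414214, 0.7071070)
q + ½dt·q⊗(0,ω), renormalized = (-0.0353, -0.7101, 0.7030, 0.0177)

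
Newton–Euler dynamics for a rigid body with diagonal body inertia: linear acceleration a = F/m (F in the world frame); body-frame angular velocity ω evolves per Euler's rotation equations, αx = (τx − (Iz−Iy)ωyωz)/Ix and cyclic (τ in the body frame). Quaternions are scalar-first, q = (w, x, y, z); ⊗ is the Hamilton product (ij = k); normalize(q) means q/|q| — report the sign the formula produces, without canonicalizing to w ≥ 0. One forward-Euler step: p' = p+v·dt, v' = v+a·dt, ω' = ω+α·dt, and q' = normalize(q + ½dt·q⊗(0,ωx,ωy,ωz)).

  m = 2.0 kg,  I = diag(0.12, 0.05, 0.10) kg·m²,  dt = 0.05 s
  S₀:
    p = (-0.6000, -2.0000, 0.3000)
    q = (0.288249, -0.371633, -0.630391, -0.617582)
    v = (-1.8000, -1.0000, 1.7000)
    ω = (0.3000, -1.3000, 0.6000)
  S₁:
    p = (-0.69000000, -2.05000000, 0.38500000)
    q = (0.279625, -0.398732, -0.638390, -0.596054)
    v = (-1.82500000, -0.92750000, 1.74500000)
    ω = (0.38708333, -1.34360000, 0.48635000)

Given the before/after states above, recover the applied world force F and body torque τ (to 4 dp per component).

F = (-1.0000, 2.9000, 1.8000)
τ = (0.1700, -0.0400, -0.2000)

Δω = ω₁−ω₀ = (0.08708333, -0.04360000, -0.11365000)
applied torque τ = (0.1700, -0.0400, -0.2000)
velocity change Δv = (-0.02500000, 0.07250000, 0.04500000)
applied force F = (-1.0000, 2.9000, 1.8000)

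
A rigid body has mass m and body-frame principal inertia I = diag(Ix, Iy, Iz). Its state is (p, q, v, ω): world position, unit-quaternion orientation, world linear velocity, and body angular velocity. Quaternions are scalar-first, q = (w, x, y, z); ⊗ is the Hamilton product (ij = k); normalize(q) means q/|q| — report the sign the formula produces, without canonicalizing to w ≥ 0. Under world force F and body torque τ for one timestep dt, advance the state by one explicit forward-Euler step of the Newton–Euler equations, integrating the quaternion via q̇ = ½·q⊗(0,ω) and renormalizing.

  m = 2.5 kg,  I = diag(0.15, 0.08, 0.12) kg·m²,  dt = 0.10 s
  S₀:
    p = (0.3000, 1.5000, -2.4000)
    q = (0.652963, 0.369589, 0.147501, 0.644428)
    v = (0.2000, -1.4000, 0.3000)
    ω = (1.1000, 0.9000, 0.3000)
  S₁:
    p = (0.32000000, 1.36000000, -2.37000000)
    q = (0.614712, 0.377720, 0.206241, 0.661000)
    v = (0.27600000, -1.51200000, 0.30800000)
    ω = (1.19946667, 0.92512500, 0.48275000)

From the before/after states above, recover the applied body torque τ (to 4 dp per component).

τ = (0.1600, 0.0300, 0.1500)

ω₁ − ω₀ = (0.09946667, 0.02512500, 0.18275000)
ω₀×(Iω₀) = (0.0108, 0.0099, -0.0693)
applied torque τ = (0.1600, 0.0300, 0.1500)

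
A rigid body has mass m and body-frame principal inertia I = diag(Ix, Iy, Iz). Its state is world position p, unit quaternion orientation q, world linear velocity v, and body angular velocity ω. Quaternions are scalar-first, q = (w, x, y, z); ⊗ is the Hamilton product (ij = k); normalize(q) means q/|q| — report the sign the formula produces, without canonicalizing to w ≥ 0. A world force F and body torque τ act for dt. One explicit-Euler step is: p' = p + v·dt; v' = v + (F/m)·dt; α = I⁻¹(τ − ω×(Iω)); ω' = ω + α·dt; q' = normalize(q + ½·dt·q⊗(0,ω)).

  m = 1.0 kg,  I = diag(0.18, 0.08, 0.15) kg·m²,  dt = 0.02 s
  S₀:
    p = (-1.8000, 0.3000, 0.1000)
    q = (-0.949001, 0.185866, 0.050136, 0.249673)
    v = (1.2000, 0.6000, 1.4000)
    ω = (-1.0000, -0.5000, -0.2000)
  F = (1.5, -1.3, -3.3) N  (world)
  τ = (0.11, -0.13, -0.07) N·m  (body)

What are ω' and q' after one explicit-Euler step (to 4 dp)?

gyro term ω×Iω = (0.0070, 0.0060, -0.0500)
angular accel α = (0.5722, -1.7000, -0.1333)
ω + α·dt = (-0.9886, -0.5340, -0.2027)
q⊗(0,ω) = (0.2608686, 1.0638103, 0.2620007, 0.1470032)
q' = normalize(q + ½dt·q⊗(0,ω)) = (-0.9463, 0.1965, 0.0528, 0.2511)

ω' = (-0.9886, -0.5340, -0.2027)
q' = (-0.9463, 0.1965, 0.0528, 0.2511)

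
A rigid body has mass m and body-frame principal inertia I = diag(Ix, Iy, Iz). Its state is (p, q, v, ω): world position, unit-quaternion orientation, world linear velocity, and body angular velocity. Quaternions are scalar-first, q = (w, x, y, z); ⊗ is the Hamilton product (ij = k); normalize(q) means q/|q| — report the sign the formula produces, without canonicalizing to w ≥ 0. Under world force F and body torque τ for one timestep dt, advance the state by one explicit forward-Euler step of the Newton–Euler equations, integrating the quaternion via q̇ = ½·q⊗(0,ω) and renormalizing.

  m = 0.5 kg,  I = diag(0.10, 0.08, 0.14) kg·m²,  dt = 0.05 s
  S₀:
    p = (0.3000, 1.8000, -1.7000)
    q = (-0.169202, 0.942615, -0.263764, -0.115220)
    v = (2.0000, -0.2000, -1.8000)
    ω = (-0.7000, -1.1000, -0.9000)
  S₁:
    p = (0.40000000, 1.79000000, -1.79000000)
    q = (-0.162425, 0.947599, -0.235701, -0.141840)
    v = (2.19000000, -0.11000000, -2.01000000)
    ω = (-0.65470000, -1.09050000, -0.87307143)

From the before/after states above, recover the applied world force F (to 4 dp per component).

F = (1.9000, 0.9000, -2.1000)

v₁ − v₀ = (0.19000000, 0.09000000, -0.21000000)
F = m·Δv/dt = (1.9000, 0.9000, -2.1000)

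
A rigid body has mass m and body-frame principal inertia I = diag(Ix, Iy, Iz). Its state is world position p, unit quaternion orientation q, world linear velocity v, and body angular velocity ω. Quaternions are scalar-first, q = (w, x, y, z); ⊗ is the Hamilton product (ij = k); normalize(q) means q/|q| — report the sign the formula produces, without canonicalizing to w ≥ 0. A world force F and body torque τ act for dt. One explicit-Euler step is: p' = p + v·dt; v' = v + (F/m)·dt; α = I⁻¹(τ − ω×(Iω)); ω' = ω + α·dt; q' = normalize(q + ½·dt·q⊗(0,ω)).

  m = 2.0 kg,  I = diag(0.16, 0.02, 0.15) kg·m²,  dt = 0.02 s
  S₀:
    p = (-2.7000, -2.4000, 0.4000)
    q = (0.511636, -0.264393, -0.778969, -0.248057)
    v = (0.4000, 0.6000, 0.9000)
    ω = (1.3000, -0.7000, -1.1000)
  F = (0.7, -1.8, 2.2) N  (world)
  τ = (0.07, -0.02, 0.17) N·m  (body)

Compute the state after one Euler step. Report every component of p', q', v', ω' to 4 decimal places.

p' = (-2.6920, -2.3880, 0.4180)
q' = (0.5068, -0.2509, -0.7885, -0.2417)
v' = (0.4070, 0.5820, 0.9220)
ω' = (1.2962, -0.7057, -1.0943)

angular accel α = (-0.1881, -0.2850, 0.2840)
new body rate ω' = (1.2962, -0.7057, -1.0943)
q⊗(0,ω) = (-0.4744301, 1.3483528, -0.9714516, 0.6349352)
q + ½dt·q⊗(0,ω), renormalized = (0.5068, -0.2509, -0.7885, -0.2417)
a = (0.3500, -0.9000, 1.1000)
p' = p + v·dt = (-2.6920, -2.3880, 0.4180)
v + (F/m)dt = (0.4070, 0.5820, 0.9220)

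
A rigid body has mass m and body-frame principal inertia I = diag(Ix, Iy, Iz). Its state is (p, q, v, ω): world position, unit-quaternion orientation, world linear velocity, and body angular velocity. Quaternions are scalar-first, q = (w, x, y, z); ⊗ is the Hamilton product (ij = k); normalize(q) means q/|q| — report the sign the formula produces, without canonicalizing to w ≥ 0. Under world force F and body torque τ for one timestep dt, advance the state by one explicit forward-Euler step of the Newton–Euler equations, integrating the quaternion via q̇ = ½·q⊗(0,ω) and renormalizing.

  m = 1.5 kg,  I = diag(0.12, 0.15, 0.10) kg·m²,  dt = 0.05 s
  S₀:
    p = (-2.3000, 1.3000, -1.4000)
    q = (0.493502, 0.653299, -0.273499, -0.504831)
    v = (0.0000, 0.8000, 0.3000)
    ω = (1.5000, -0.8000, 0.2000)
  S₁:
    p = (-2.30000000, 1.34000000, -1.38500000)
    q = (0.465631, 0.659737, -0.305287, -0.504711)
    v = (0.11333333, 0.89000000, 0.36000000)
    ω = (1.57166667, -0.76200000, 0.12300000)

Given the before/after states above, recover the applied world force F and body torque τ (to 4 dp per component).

v₁ − v₀ = (0.11333333, 0.09000000, 0.06000000)
applied force F = (3.4000, 2.7000, 1.8000)
ω₁ − ω₀ = (0.07166667, 0.03800000, -0.07700000)
applied torque τ = (0.1800, 0.1200, -0.1900)

F = (3.4000, 2.7000, 1.8000)
τ = (0.1800, 0.1200, -0.1900)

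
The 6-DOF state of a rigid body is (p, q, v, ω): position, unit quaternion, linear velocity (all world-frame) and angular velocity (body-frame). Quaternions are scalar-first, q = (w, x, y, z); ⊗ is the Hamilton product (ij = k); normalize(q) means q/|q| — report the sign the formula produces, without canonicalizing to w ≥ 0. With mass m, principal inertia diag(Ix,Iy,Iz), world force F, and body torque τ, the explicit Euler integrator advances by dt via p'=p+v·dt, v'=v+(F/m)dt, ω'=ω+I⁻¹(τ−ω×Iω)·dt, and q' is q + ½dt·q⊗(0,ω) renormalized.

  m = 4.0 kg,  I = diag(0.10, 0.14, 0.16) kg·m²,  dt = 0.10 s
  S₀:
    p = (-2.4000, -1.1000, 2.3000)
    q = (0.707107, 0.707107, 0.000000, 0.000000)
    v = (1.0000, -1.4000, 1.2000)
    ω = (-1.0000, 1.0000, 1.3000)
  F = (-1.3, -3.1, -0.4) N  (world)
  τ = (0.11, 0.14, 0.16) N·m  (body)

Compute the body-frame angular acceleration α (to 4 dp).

α = (0.8400, 0.4429, 1.2500)

precession coupling ω×(Iω) = (0.0260, 0.0780, -0.0400)
(τ − ω×Iω)/I = (0.8400, 0.4429, 1.2500)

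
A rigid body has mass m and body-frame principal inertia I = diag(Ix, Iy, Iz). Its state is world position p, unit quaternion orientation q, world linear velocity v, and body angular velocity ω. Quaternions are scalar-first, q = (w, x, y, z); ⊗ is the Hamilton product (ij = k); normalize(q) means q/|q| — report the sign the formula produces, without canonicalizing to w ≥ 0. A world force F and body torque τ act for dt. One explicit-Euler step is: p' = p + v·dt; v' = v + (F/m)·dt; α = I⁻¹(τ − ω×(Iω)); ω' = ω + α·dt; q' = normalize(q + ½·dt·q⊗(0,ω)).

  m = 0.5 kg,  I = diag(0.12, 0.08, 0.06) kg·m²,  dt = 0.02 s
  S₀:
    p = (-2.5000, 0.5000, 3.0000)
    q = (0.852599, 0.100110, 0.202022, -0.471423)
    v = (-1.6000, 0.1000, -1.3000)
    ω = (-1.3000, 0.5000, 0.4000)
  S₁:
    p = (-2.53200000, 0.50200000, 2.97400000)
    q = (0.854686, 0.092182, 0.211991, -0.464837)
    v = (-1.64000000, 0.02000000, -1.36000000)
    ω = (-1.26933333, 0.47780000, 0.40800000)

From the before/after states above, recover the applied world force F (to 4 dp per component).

velocity change Δv = (-0.04000000, -0.08000000, -0.06000000)
m·(v₁−v₀)/dt = (-1.0000, -2.0000, -1.5000)

F = (-1.0000, -2.0000, -1.5000)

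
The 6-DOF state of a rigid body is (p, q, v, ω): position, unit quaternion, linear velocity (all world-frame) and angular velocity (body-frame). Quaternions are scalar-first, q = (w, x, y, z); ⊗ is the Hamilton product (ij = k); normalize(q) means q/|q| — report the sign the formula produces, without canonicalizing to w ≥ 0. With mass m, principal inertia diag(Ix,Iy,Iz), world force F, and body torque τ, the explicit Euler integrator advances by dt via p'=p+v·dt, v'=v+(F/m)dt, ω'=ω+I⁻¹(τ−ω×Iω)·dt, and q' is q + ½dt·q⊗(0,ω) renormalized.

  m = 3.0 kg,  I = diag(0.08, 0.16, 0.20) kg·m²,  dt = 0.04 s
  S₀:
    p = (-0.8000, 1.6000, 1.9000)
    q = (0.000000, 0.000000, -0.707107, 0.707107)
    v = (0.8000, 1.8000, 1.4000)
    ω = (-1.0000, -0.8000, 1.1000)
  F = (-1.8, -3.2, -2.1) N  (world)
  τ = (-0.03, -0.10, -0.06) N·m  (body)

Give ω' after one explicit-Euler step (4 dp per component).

(τ − ω×Iω)/I = (0.0650, -1.4500, -0.6200)
ω + α·dt = (-0.9974, -0.8580, 1.0752)

ω' = (-0.9974, -0.8580, 1.0752)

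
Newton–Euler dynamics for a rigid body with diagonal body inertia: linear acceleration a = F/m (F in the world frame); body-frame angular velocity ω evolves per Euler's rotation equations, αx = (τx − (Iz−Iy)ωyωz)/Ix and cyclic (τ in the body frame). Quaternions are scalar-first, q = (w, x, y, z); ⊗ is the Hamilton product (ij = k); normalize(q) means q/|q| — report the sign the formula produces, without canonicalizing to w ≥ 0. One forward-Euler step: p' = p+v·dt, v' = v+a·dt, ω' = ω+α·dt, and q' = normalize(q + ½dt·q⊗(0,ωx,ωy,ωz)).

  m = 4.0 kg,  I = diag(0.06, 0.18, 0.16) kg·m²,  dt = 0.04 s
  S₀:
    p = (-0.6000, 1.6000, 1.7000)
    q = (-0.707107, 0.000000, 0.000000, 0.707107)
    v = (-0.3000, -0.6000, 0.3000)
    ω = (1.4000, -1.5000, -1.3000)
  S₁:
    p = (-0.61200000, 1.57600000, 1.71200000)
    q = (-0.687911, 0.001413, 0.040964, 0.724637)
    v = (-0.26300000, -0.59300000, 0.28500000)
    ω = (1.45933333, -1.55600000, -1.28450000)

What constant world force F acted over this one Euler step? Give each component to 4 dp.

velocity change Δv = (0.03700000, 0.00700000, -0.01500000)
m·(v₁−v₀)/dt = (3.7000, 0.7000, -1.5000)

F = (3.7000, 0.7000, -1.5000)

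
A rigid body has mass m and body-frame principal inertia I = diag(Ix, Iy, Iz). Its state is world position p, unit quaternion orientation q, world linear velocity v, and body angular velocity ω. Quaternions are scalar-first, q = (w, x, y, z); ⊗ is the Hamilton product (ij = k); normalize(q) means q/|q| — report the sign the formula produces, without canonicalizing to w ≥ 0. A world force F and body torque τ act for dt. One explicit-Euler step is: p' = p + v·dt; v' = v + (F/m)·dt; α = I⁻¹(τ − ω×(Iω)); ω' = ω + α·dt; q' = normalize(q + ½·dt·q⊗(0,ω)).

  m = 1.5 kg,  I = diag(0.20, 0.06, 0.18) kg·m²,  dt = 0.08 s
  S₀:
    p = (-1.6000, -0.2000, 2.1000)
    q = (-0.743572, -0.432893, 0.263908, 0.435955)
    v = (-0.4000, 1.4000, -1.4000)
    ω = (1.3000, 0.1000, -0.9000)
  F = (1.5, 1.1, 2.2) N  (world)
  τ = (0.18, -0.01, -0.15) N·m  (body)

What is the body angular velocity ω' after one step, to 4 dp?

ω' = (1.3763, 0.1179, -0.9586)

(τ − ω×Iω)/I = (0.9540, 0.2233, -0.7322)
ω + α·dt = (1.3763, 0.1179, -0.9586)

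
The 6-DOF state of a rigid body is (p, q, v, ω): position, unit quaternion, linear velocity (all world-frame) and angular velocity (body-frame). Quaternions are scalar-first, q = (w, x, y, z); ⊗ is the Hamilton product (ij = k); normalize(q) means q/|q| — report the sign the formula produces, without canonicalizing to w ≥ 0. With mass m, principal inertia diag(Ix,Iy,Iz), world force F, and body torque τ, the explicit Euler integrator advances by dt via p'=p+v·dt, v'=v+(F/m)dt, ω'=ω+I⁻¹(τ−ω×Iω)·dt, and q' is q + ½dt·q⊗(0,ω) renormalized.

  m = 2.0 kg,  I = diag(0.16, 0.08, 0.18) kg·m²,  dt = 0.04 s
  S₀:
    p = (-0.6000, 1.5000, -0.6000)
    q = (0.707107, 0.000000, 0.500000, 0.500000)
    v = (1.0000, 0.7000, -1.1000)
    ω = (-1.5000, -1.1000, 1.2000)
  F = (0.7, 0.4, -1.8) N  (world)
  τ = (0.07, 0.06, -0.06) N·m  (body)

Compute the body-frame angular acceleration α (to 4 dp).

α = (1.2625, 0.3000, 0.4000)

precession coupling ω×(Iω) = (-0.1320, 0.0360, -0.1320)
α = I⁻¹(τ − ω×Iω) = (1.2625, 0.3000, 0.4000)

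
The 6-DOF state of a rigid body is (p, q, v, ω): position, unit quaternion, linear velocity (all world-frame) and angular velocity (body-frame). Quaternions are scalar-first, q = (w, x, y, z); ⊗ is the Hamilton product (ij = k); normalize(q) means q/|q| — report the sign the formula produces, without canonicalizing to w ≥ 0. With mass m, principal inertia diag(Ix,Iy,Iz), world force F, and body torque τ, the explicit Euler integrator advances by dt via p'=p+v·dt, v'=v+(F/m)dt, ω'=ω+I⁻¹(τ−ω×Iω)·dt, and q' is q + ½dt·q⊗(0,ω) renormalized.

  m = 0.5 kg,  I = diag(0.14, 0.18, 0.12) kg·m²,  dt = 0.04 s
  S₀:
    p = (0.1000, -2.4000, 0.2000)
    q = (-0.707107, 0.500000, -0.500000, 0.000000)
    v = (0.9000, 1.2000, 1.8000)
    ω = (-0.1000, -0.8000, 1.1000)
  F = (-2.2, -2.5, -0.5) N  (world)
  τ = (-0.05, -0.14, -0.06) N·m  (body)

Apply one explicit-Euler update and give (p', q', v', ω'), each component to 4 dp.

new position p' = (0.1360, -2.3520, 0.2720)
v + (F/m)dt = (0.7240, 1.0000, 1.7600)
precession coupling ω×(Iω) = (0.0528, -0.0022, 0.0032)
α = I⁻¹(τ − ω×Iω) = (-0.7343, -0.7656, -0.5267)
ω' = ω + α·dt = (-0.1294, -0.8306, 1.0789)
2q̇ = q⊗(0,ω) = (-0.3500000, -0.4792893, 0.0156856, -1.2278177)
updated quaternion q' = (-0.7138, 0.4902, -0.4995, -0.0245)

p' = (0.1360, -2.3520, 0.2720)
q' = (-0.7138, 0.4902, -0.4995, -0.0245)
v' = (0.7240, 1.0000, 1.7600)
ω' = (-0.1294, -0.8306, 1.0789)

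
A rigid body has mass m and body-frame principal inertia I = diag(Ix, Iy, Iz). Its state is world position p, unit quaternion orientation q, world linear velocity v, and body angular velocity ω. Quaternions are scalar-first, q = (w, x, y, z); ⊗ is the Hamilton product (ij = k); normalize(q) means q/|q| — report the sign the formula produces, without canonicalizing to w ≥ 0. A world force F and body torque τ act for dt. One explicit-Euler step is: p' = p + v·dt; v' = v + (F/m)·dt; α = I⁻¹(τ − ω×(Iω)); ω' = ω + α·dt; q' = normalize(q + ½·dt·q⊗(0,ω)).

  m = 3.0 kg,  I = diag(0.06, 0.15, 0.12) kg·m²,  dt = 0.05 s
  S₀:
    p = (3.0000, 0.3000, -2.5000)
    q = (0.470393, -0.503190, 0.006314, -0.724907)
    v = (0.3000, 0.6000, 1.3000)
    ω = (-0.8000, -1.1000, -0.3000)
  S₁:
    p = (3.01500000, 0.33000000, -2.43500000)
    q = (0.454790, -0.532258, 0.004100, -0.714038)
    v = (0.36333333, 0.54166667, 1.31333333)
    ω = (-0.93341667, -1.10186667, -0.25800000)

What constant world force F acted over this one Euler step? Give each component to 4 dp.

v₁ − v₀ = (0.06333333, -0.05833333, 0.01333333)
m·(v₁−v₀)/dt = (3.8000, -3.5000, 0.8000)

F = (3.8000, -3.5000, 0.8000)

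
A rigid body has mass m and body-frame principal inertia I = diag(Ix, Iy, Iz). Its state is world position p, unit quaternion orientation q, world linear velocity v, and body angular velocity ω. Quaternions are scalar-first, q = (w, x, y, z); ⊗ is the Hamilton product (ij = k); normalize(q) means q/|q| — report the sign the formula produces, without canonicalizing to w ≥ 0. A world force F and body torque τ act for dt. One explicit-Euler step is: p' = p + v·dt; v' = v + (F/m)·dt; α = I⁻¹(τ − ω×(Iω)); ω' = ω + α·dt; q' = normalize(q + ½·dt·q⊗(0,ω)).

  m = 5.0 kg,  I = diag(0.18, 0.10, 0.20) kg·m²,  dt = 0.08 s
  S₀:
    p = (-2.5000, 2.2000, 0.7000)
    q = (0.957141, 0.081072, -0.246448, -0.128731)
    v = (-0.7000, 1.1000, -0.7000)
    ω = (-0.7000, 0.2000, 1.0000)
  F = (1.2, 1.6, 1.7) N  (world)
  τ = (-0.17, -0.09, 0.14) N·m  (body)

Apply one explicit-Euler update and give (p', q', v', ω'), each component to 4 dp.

p' = (-2.5560, 2.2880, 0.6440)
q' = (0.9654, 0.0454, -0.2381, -0.0966)
v' = (-0.6808, 1.1256, -0.6728)
ω' = (-0.7844, 0.1168, 1.0515)

α = I⁻¹(τ − ω×Iω) = (-1.0556, -1.0400, 0.6440)
ω + α·dt = (-0.7844, 0.1168, 1.0515)
Hamilton product q⊗(0,ω) = (0.2347710, -0.8907005, 0.2004679, 0.8008418)
q + ½dt·q⊗(0,ω), renormalized = (0.9654, 0.0454, -0.2381, -0.0966)
a = (0.2400, 0.3200, 0.3400)
p' = p + v·dt = (-2.5560, 2.2880, 0.6440)
new velocity v' = (-0.6808, 1.1256, -0.6728)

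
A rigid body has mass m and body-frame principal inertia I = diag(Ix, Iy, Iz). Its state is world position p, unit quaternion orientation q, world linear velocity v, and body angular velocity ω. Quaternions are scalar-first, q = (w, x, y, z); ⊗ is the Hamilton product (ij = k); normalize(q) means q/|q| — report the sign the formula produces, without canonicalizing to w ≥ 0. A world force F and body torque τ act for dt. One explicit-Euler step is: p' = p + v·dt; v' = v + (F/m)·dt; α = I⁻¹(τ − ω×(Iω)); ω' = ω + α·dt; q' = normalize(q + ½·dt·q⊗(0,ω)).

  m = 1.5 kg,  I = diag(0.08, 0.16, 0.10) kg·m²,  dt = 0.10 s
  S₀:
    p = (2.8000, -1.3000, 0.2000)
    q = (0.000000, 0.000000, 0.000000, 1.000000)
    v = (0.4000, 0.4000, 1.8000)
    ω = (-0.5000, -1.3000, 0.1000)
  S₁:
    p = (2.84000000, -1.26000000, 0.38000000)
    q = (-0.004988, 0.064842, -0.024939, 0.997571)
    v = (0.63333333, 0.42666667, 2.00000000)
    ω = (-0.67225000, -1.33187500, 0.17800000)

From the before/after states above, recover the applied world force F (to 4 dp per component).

F = (3.5000, 0.4000, 3.0000)

Δv = v₁−v₀ = (0.23333333, 0.02666667, 0.20000000)
applied force F = (3.5000, 0.4000, 3.0000)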